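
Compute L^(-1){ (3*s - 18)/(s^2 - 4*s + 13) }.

-4*exp(2*t)*sin(3*t) + 3*exp(2*t)*cos(3*t)

Complete the square in the denominator: s^2 - 4*s + 13 = (s - 2)^2 + 3^2.
Split the numerator to match: 3*s - 18 = 3·(s - 2) - 4·3.
Invert each term: 3·(s - 2)/((s - 2)^2 + 9) ↔ 3e^(2t)cos(3t); -4·3/((s - 2)^2 + 9) ↔ -4e^(2t)sin(3t).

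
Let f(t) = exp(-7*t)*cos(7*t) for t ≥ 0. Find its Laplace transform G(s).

L{cos(7t)} = s/(s^2 + 49).
By the first shifting theorem, multiplying by e^(-7t) replaces s with s + 7.

G(s) = (s + 7)/((s + 7)^2 + 49)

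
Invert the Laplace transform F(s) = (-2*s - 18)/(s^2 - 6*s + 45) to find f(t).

Complete the square in the denominator: s^2 - 6*s + 45 = (s - 3)^2 + 6^2.
Split the numerator to match: -2*s - 18 = -2·(s - 3) - 4·6.
Invert each term: -2·(s - 3)/((s - 3)^2 + 36) ↔ -2e^(3t)cos(6t); -4·6/((s - 3)^2 + 36) ↔ -4e^(3t)sin(6t).

f(t) = -4*exp(3*t)*sin(6*t) - 2*exp(3*t)*cos(6*t)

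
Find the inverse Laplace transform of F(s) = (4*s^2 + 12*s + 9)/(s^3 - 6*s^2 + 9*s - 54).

Factor the denominator: s^3 - 6*s^2 + 9*s - 54 = (s - 6)*(s^2 + 9).
Partial fraction decomposition gives [5/(s - 6)] + [-s/(s^2 + 9)] + [6/(s^2 + 9)].
Invert each term: 5/(s - 6) ↔ 5e^(6t); -1·s/(s^2 + 9) ↔ -cos(3t); 2·3/(s^2 + 9) ↔ 2sin(3t).

5*exp(6*t) + 2*sin(3*t) - cos(3*t)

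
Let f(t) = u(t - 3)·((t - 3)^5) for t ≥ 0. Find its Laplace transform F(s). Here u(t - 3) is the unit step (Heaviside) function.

F(s) = 120*exp(-3*s)/s^6

By the second shifting theorem, L{u(t - c)·g(t - c)} = e^(-cs)·G(s) with c = 3 and G(s) = L{g(t)}.
L{t^5} = 5!/s^6 = 120/s^6.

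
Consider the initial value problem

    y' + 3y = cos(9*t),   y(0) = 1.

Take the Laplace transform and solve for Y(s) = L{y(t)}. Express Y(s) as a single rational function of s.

Y(s) = (s^2 + s + 81)/(s^3 + 3*s^2 + 81*s + 243)

Apply the Laplace transform to the equation.
The derivative rules (L{y'} = sY - y(0) = sY - 1) turn the left side into (s + 3)Y - (1).
The right side is L{cos(9*t)} = s/(s^2 + 81).
So (s + 3)Y = s/(s^2 + 81) + (1).
Divide through and combine into a single rational function.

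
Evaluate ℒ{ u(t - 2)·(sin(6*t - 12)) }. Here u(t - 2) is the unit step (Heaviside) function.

6*exp(-2*s)/(s^2 + 36)

By the second shifting theorem, L{u(t - c)·g(t - c)} = e^(-cs)·H(s) with c = 2 and H(s) = L{g(t)}.
L{sin(6t)} = 6/(s^2 + 36).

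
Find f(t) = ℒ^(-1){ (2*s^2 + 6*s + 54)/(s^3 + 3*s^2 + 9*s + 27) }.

f(t) = 3*sin(3*t) - cos(3*t) + 3*exp(-3*t)

Factor the denominator: s^3 + 3*s^2 + 9*s + 27 = (s + 3)*(s^2 + 9).
Partial fraction decomposition gives [3/(s + 3)] + [-s/(s^2 + 9)] + [9/(s^2 + 9)].
Invert each term: 3/(s + 3) ↔ 3e^(-3t); -1·s/(s^2 + 9) ↔ -cos(3t); 3·3/(s^2 + 9) ↔ 3sin(3t).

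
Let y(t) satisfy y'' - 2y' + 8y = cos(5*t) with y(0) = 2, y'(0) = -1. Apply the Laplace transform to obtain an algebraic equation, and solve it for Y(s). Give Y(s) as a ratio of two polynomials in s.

Transform both sides with L{·}.
The derivative rules (L{y''} = s^2 Y - s·y(0) - y'(0) and L{y'} = sY - y(0), with y(0) = 2, y'(0) = -1) turn the left side into (s^2 - 2*s + 8)Y - (2*s - 5).
The right side is L{cos(5*t)} = s/(s^2 + 25).
So (s^2 - 2*s + 8)Y = s/(s^2 + 25) + (2*s - 5).
Isolate Y and clear denominators.

Y(s) = (2*s^3 - 5*s^2 + 51*s - 125)/(s^4 - 2*s^3 + 33*s^2 - 50*s + 200)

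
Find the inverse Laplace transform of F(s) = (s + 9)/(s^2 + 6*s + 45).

Complete the square in the denominator: s^2 + 6*s + 45 = (s + 3)^2 + 6^2.
Split the numerator to match: s + 9 = 1·(s + 3) + 1·6.
Invert each term: 1·(s + 3)/((s + 3)^2 + 36) ↔ e^(-3t)cos(6t); 1·6/((s + 3)^2 + 36) ↔ e^(-3t)sin(6t).

exp(-3*t)*sin(6*t) + exp(-3*t)*cos(6*t)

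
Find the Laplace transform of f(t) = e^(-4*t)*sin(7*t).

L{sin(7t)} = 7/(s^2 + 49).
By the first shifting theorem, multiplying by e^(-4t) replaces s with s + 4.

7/((s + 4)^2 + 49)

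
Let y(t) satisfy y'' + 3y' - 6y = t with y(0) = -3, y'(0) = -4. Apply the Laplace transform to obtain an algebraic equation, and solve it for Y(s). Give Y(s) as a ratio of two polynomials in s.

Take the Laplace transform of both sides.
The derivative rules (L{y''} = s^2 Y - s·y(0) - y'(0) and L{y'} = sY - y(0), with y(0) = -3, y'(0) = -4) turn the left side into (s^2 + 3*s - 6)Y - (-3*s - 13).
The right side is L{t} = s^(-2).
So (s^2 + 3*s - 6)Y = s^(-2) + (-3*s - 13).
Divide through and combine into a single rational function.

Y(s) = (-3*s^3 - 13*s^2 + 1)/(s^4 + 3*s^3 - 6*s^2)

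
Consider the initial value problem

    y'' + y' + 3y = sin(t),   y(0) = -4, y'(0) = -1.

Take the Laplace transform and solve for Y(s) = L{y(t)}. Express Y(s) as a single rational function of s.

Y(s) = (-4*s^3 - 5*s^2 - 4*s - 4)/(s^4 + s^3 + 4*s^2 + s + 3)

Apply the Laplace transform to the equation.
With L{y''} = s^2 Y - s·y(0) - y'(0) and L{y'} = sY - y(0), with y(0) = -4, y'(0) = -1: the LHS transforms to (s^2 + s + 3)Y - (-4*s - 5).
The right side is L{sin(t)} = 1/(s^2 + 1).
So (s^2 + s + 3)Y = 1/(s^2 + 1) + (-4*s - 5).
Solve for Y(s) and write it as one ratio of polynomials.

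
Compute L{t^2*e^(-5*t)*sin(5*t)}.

L{sin(5t)} = 5/(s^2 + 25).
Multiplying by e^(-5t) shifts s → s + 5, so L{e^(-5*t)*sin(5*t)} = 5/((s + 5)^2 + 25).
Then apply L{t^2·g(t)} = (-1)^2 d^2/ds^2[G(s)] with G(s) = 5/((s + 5)^2 + 25):
differentiating 2 times and applying the sign gives 10*(3*s^2 + 30*s + 50)/(s^2 + 10*s + 50)^3.

10*(3*s^2 + 30*s + 50)/(s^2 + 10*s + 50)^3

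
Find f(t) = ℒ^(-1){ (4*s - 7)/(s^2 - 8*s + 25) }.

Complete the square in the denominator: s^2 - 8*s + 25 = (s - 4)^2 + 3^2.
Split the numerator to match: 4*s - 7 = 4·(s - 4) + 3·3.
Invert each term: 4·(s - 4)/((s - 4)^2 + 9) ↔ 4e^(4t)cos(3t); 3·3/((s - 4)^2 + 9) ↔ 3e^(4t)sin(3t).

f(t) = 3*exp(4*t)*sin(3*t) + 4*exp(4*t)*cos(3*t)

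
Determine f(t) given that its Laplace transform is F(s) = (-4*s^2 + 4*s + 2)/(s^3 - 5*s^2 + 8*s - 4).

f(t) = -6*t*exp(2*t) - 6*exp(2*t) + 2*exp(t)

Factor the denominator: s^3 - 5*s^2 + 8*s - 4 = (s - 2)^2*(s - 1).
Partial fraction decomposition gives [-6/(s - 2)] + [-6/(s - 2)^2] + [2/(s - 1)].
Invert each term: -6/(s - 2) ↔ -6e^(2t); -6/(s - 2)^2 ↔ -6t·e^(2t); 2/(s - 1) ↔ 2e^(t).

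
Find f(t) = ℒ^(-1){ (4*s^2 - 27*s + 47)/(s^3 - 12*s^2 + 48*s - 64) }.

f(t) = 3*t^2*exp(4*t)/2 + 5*t*exp(4*t) + 4*exp(4*t)

Factor the denominator: s^3 - 12*s^2 + 48*s - 64 = (s - 4)^3.
Partial fraction decomposition gives [4/(s - 4)] + [5/(s - 4)^2] + [3/(s - 4)^3].
Invert each term: 4/(s - 4) ↔ 4e^(4t); 5/(s - 4)^2 ↔ 5t·e^(4t); 3/(s - 4)^3 ↔ (3/2)t^2·e^(4t).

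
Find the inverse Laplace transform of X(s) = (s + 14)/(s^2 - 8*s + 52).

Complete the square in the denominator: s^2 - 8*s + 52 = (s - 4)^2 + 6^2.
Split the numerator to match: s + 14 = 1·(s - 4) + 3·6.
Invert each term: 1·(s - 4)/((s - 4)^2 + 36) ↔ e^(4t)cos(6t); 3·6/((s - 4)^2 + 36) ↔ 3e^(4t)sin(6t).

3*exp(4*t)*sin(6*t) + exp(4*t)*cos(6*t)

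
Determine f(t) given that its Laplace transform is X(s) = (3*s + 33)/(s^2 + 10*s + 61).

Complete the square in the denominator: s^2 + 10*s + 61 = (s + 5)^2 + 6^2.
Split the numerator to match: 3*s + 33 = 3·(s + 5) + 3·6.
Invert each term: 3·(s + 5)/((s + 5)^2 + 36) ↔ 3e^(-5t)cos(6t); 3·6/((s + 5)^2 + 36) ↔ 3e^(-5t)sin(6t).

f(t) = 3*exp(-5*t)*sin(6*t) + 3*exp(-5*t)*cos(6*t)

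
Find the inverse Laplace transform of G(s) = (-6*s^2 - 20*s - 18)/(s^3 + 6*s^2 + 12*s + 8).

-t^2*exp(-2*t) + 4*t*exp(-2*t) - 6*exp(-2*t)

Factor the denominator: s^3 + 6*s^2 + 12*s + 8 = (s + 2)^3.
Partial fraction decomposition gives [-6/(s + 2)] + [4/(s + 2)^2] + [-2/(s + 2)^3].
Invert each term: -6/(s + 2) ↔ -6e^(-2t); 4/(s + 2)^2 ↔ 4t·e^(-2t); -2/(s + 2)^3 ↔ (-1)t^2·e^(-2t).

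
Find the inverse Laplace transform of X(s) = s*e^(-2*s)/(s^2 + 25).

The factor e^(-2s) signals a time shift by c = 2 (second shifting theorem).
L{cos(5t)} = s/(s^2 + 25), so L^-1{s/(s^2 + 25)} = cos(5*t).
Hence the inverse is u(t - 2) times that function evaluated at t - 2.

Heaviside(t - 2)*(cos(5*t - 10))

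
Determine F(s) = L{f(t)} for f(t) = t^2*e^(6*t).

F(s) = 2/(s - 6)^3

L{e^(6t)} = 1/(s - 6).
Then apply L{t^2·g(t)} = (-1)^2 d^2/ds^2[G(s)] with G(s) = 1/(s - 6):
differentiating 2 times and applying the sign gives 2/(s - 6)^3.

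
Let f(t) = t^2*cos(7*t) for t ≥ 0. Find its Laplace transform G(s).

L{cos(7t)} = s/(s^2 + 49).
Then apply L{t^2·g(t)} = (-1)^2 d^2/ds^2[H(s)] with H(s) = s/(s^2 + 49):
differentiating 2 times and applying the sign gives 2*s*(s^2 - 147)/(s^2 + 49)^3.

G(s) = 2*s*(s^2 - 147)/(s^2 + 49)^3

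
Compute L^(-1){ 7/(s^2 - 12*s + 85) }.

exp(6*t)*sin(7*t)

Rewrite the denominator: s^2 - 12*s + 85 = (s - 6)^2 + 49.
The form in (s - 6) signals a first-shifting-theorem factor e^(6t).
Since L{sin(7t)} = 7/(s^2 + 49), the inverse is exp(6*t)*sin(7*t).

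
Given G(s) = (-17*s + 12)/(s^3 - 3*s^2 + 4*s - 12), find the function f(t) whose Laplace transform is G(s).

Factor the denominator: s^3 - 3*s^2 + 4*s - 12 = (s - 3)*(s^2 + 4).
Partial fraction decomposition gives [-3/(s - 3)] + [3*s/(s^2 + 4)] + [-8/(s^2 + 4)].
Invert each term: -3/(s - 3) ↔ -3e^(3t); 3·s/(s^2 + 4) ↔ 3cos(2t); -4·2/(s^2 + 4) ↔ -4sin(2t).

f(t) = -3*exp(3*t) - 4*sin(2*t) + 3*cos(2*t)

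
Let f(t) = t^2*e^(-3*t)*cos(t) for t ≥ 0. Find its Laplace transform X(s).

L{cos(t)} = s/(s^2 + 1).
Multiplying by e^(-3t) shifts s → s + 3, so L{e^(-3*t)*cos(t)} = (s + 3)/((s + 3)^2 + 1).
Then apply L{t^2·g(t)} = (-1)^2 d^2/ds^2[G(s)] with G(s) = (s + 3)/((s + 3)^2 + 1):
differentiating 2 times and applying the sign gives 2*(s + 3)*(s^2 + 6*s + 6)/(s^2 + 6*s + 10)^3.

X(s) = 2*(s + 3)*(s^2 + 6*s + 6)/(s^2 + 6*s + 10)^3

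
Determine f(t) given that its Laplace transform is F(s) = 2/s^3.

f(t) = t^2

Since L{t^2} = 2!/s^3 = 2/s^3, the inverse is t^2.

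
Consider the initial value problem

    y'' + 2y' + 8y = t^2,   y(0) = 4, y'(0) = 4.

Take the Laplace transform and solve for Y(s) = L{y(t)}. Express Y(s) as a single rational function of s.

Y(s) = (4*s^4 + 12*s^3 + 2)/(s^5 + 2*s^4 + 8*s^3)

Laplace-transform each side.
The derivative rules (L{y''} = s^2 Y - s·y(0) - y'(0) and L{y'} = sY - y(0), with y(0) = 4, y'(0) = 4) turn the left side into (s^2 + 2*s + 8)Y - (4*s + 12).
The right side is L{t^2} = 2/s^3.
So (s^2 + 2*s + 8)Y = 2/s^3 + (4*s + 12).
Solve for Y(s) and write it as one ratio of polynomials.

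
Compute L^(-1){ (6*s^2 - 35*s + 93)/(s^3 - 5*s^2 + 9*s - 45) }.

Factor the denominator: s^3 - 5*s^2 + 9*s - 45 = (s - 5)*(s^2 + 9).
Partial fraction decomposition gives [2/(s - 5)] + [4*s/(s^2 + 9)] + [-15/(s^2 + 9)].
Invert each term: 2/(s - 5) ↔ 2e^(5t); 4·s/(s^2 + 9) ↔ 4cos(3t); -5·3/(s^2 + 9) ↔ -5sin(3t).

2*exp(5*t) - 5*sin(3*t) + 4*cos(3*t)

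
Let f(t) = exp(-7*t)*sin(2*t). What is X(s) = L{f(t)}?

X(s) = 2/((s + 7)^2 + 4)

L{sin(2t)} = 2/(s^2 + 4).
By the first shifting theorem, multiplying by e^(-7t) replaces s with s + 7.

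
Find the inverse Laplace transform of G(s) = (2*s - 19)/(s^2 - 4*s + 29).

-3*exp(2*t)*sin(5*t) + 2*exp(2*t)*cos(5*t)

Complete the square in the denominator: s^2 - 4*s + 29 = (s - 2)^2 + 5^2.
Split the numerator to match: 2*s - 19 = 2·(s - 2) - 3·5.
Invert each term: 2·(s - 2)/((s - 2)^2 + 25) ↔ 2e^(2t)cos(5t); -3·5/((s - 2)^2 + 25) ↔ -3e^(2t)sin(5t).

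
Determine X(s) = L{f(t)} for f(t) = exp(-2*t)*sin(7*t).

X(s) = 7/((s + 2)^2 + 49)

L{sin(7t)} = 7/(s^2 + 49).
By the first shifting theorem, multiplying by e^(-2t) replaces s with s + 2.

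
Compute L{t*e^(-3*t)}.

(s + 3)^(-2)

L{e^(-3t)} = 1/(s + 3).
Then apply L{t·g(t)} = -d/ds[G(s)] with G(s) = 1/(s + 3):
differentiating 1 time and applying the sign gives (s + 3)^(-2).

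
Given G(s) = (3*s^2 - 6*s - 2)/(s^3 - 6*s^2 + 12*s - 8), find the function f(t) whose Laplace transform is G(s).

f(t) = -t^2*exp(2*t) + 6*t*exp(2*t) + 3*exp(2*t)

Factor the denominator: s^3 - 6*s^2 + 12*s - 8 = (s - 2)^3.
Partial fraction decomposition gives [3/(s - 2)] + [6/(s - 2)^2] + [-2/(s - 2)^3].
Invert each term: 3/(s - 2) ↔ 3e^(2t); 6/(s - 2)^2 ↔ 6t·e^(2t); -2/(s - 2)^3 ↔ (-1)t^2·e^(2t).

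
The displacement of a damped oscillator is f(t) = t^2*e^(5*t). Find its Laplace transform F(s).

L{e^(5t)} = 1/(s - 5).
Then apply L{t^2·g(t)} = (-1)^2 d^2/ds^2[G(s)] with G(s) = 1/(s - 5):
differentiating 2 times and applying the sign gives 2/(s - 5)^3.

F(s) = 2/(s - 5)^3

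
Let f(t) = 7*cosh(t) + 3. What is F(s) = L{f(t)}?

F(s) = 7*s/(s^2 - 1) + 3/s

The transform is linear, so treat each term independently.
(7)·[L{cosh(t)} = s/(s^2 - 1)]; L{3} = 3/s.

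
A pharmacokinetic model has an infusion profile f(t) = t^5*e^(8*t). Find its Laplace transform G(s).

G(s) = 120/(s - 8)^6

L{t^5} = 5!/s^6 = 120/s^6.
By the first shifting theorem, multiplying by e^(8t) replaces s with s - 8.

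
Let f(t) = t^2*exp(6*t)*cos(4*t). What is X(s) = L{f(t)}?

X(s) = 2*(s - 6)*(s^2 - 12*s - 12)/(s^2 - 12*s + 52)^3

L{cos(4t)} = s/(s^2 + 16).
Multiplying by e^(6t) shifts s → s - 6, so L{exp(6*t)*cos(4*t)} = (s - 6)/((s - 6)^2 + 16).
Then apply L{t^2·g(t)} = (-1)^2 d^2/ds^2[G(s)] with G(s) = (s - 6)/((s - 6)^2 + 16):
differentiating 2 times and applying the sign gives 2*(s - 6)*(s^2 - 12*s - 12)/(s^2 - 12*s + 52)^3.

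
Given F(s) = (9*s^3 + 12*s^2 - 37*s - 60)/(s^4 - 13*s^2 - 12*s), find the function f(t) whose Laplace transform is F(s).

Factor the denominator: s^4 - 13*s^2 - 12*s = s*(s - 4)*(s + 1)*(s + 3).
Partial fraction decomposition gives [2/(s + 3)] + [5/s] + [4/(s - 4)] + [-2/(s + 1)].
Invert each term: 2/(s + 3) ↔ 2e^(-3t); 5/(s - 0) ↔ 5e^(0t); 4/(s - 4) ↔ 4e^(4t); -2/(s + 1) ↔ -2e^(-t).

f(t) = 4*exp(4*t) + 5 - 2*exp(-t) + 2*exp(-3*t)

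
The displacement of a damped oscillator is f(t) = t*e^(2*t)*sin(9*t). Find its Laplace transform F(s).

L{sin(9t)} = 9/(s^2 + 81).
Multiplying by e^(2t) shifts s → s - 2, so L{e^(2*t)*sin(9*t)} = 9/((s - 2)^2 + 81).
Then apply L{t·g(t)} = -d/ds[G(s)] with G(s) = 9/((s - 2)^2 + 81):
differentiating 1 time and applying the sign gives 18*(s - 2)/(s^2 - 4*s + 85)^2.

F(s) = 18*(s - 2)/(s^2 - 4*s + 85)^2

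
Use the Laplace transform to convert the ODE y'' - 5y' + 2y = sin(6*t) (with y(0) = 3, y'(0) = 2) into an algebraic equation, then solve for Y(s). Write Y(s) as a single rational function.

Y(s) = (3*s^3 - 13*s^2 + 108*s - 462)/(s^4 - 5*s^3 + 38*s^2 - 180*s + 72)

Transform both sides with L{·}.
The derivative rules (L{y''} = s^2 Y - s·y(0) - y'(0) and L{y'} = sY - y(0), with y(0) = 3, y'(0) = 2) turn the left side into (s^2 - 5*s + 2)Y - (3*s - 13).
The right side is L{sin(6*t)} = 6/(s^2 + 36).
So (s^2 - 5*s + 2)Y = 6/(s^2 + 36) + (3*s - 13).
Divide through and combine into a single rational function.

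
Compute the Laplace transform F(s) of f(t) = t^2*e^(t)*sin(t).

L{sin(t)} = 1/(s^2 + 1).
Multiplying by e^(t) shifts s → s - 1, so L{e^(t)*sin(t)} = 1/((s - 1)^2 + 1).
Then apply L{t^2·g(t)} = (-1)^2 d^2/ds^2[G(s)] with G(s) = 1/((s - 1)^2 + 1):
differentiating 2 times and applying the sign gives 2*(3*s^2 - 6*s + 2)/(s^2 - 2*s + 2)^3.

F(s) = 2*(3*s^2 - 6*s + 2)/(s^2 - 2*s + 2)^3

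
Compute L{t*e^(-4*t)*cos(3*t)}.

(s + 1)*(s + 7)/(s^2 + 8*s + 25)^2

L{cos(3t)} = s/(s^2 + 9).
Multiplying by e^(-4t) shifts s → s + 4, so L{e^(-4*t)*cos(3*t)} = (s + 4)/((s + 4)^2 + 9).
Then apply L{t·g(t)} = -d/ds[G(s)] with G(s) = (s + 4)/((s + 4)^2 + 9):
differentiating 1 time and applying the sign gives (s + 1)*(s + 7)/(s^2 + 8*s + 25)^2.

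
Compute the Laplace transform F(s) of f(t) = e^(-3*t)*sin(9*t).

L{sin(9t)} = 9/(s^2 + 81).
By the first shifting theorem, multiplying by e^(-3t) replaces s with s + 3.

F(s) = 9/((s + 3)^2 + 81)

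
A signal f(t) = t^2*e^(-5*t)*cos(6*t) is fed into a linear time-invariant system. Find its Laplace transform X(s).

L{cos(6t)} = s/(s^2 + 36).
Multiplying by e^(-5t) shifts s → s + 5, so L{e^(-5*t)*cos(6*t)} = (s + 5)/((s + 5)^2 + 36).
Then apply L{t^2·g(t)} = (-1)^2 d^2/ds^2[G(s)] with G(s) = (s + 5)/((s + 5)^2 + 36):
differentiating 2 times and applying the sign gives 2*(s + 5)*(s^2 + 10*s - 83)/(s^2 + 10*s + 61)^3.

X(s) = 2*(s + 5)*(s^2 + 10*s - 83)/(s^2 + 10*s + 61)^3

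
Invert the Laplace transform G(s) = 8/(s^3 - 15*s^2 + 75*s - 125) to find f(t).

f(t) = 4*t^2*exp(5*t)

Rewrite the denominator: s^3 - 15*s^2 + 75*s - 125 = (s - 5)^3.
The form in (s - 5) signals a first-shifting-theorem factor e^(5t).
Since L{t^2} = 2!/s^3 = 2/s^3, the inverse is t^2*e^(5*t), scaled by 4.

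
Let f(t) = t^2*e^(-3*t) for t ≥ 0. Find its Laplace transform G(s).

L{e^(-3t)} = 1/(s + 3).
Then apply L{t^2·g(t)} = (-1)^2 d^2/ds^2[H(s)] with H(s) = 1/(s + 3):
differentiating 2 times and applying the sign gives 2/(s + 3)^3.

G(s) = 2/(s + 3)^3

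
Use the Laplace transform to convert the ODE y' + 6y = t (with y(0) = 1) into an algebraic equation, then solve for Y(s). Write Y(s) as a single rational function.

Y(s) = (s^2 + 1)/(s^3 + 6*s^2)

Transform both sides with L{·}.
The derivative rules (L{y'} = sY - y(0) = sY - 1) turn the left side into (s + 6)Y - (1).
The right side is L{t} = s^(-2).
So (s + 6)Y = s^(-2) + (1).
Divide through and combine into a single rational function.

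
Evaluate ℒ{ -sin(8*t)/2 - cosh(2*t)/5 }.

-s/(5*(s^2 - 4)) - 4/(s^2 + 64)

Apply the Laplace transform termwise.
(-1/5)·[L{cosh(2t)} = s/(s^2 - 4)]; (-1/2)·[L{sin(8t)} = 8/(s^2 + 64)].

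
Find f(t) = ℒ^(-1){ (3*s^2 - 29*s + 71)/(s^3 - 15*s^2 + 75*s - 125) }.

f(t) = t^2*exp(5*t)/2 + t*exp(5*t) + 3*exp(5*t)

Factor the denominator: s^3 - 15*s^2 + 75*s - 125 = (s - 5)^3.
Partial fraction decomposition gives [3/(s - 5)] + [(s - 5)^(-2)] + [(s - 5)^(-3)].
Invert each term: 3/(s - 5) ↔ 3e^(5t); 1/(s - 5)^2 ↔ t·e^(5t); 1/(s - 5)^3 ↔ (1/2)t^2·e^(5t).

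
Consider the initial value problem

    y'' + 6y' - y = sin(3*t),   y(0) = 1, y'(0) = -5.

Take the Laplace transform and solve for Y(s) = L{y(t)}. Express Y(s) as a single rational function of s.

Y(s) = (s^3 + s^2 + 9*s + 12)/(s^4 + 6*s^3 + 8*s^2 + 54*s - 9)

Transform both sides with L{·}.
The derivative rules (L{y''} = s^2 Y - s·y(0) - y'(0) and L{y'} = sY - y(0), with y(0) = 1, y'(0) = -5) turn the left side into (s^2 + 6*s - 1)Y - (s + 1).
The right side is L{sin(3*t)} = 3/(s^2 + 9).
So (s^2 + 6*s - 1)Y = 3/(s^2 + 9) + (s + 1).
Solve for Y(s) and write it as one ratio of polynomials.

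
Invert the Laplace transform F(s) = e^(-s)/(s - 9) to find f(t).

f(t) = Heaviside(t - 1)*(exp(9*t - 9))

The factor e^(-s) signals a time shift by c = 1 (second shifting theorem).
L{e^(9t)} = 1/(s - 9), so L^-1{1/(s - 9)} = e^(9*t).
Hence the inverse is u(t - 1) times that function evaluated at t - 1.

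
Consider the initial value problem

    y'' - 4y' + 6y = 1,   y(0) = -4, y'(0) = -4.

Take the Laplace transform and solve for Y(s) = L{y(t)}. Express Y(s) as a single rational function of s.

Y(s) = (-4*s^2 + 12*s + 1)/(s^3 - 4*s^2 + 6*s)

Apply the Laplace transform to the equation.
Using L{y''} = s^2 Y - s·y(0) - y'(0) and L{y'} = sY - y(0), with y(0) = -4, y'(0) = -4, the left side becomes (s^2 - 4*s + 6)Y - (-4*s + 12).
The right side is L{1} = 1/s.
So (s^2 - 4*s + 6)Y = 1/s + (-4*s + 12).
Solve for Y(s) and write it as one ratio of polynomials.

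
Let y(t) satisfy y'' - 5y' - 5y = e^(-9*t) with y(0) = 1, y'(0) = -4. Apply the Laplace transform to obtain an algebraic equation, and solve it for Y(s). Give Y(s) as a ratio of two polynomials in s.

Take the Laplace transform of both sides.
The derivative rules (L{y''} = s^2 Y - s·y(0) - y'(0) and L{y'} = sY - y(0), with y(0) = 1, y'(0) = -4) turn the left side into (s^2 - 5*s - 5)Y - (s - 9).
The right side is L{e^(-9*t)} = 1/(s + 9).
So (s^2 - 5*s - 5)Y = 1/(s + 9) + (s - 9).
Isolate Y and clear denominators.

Y(s) = (s^2 - 80)/(s^3 + 4*s^2 - 50*s - 45)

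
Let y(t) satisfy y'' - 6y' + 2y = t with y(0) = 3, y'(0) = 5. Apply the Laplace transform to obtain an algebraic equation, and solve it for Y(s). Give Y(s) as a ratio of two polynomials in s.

Y(s) = (3*s^3 - 13*s^2 + 1)/(s^4 - 6*s^3 + 2*s^2)

Take the Laplace transform of both sides.
The derivative rules (L{y''} = s^2 Y - s·y(0) - y'(0) and L{y'} = sY - y(0), with y(0) = 3, y'(0) = 5) turn the left side into (s^2 - 6*s + 2)Y - (3*s - 13).
The right side is L{t} = s^(-2).
So (s^2 - 6*s + 2)Y = s^(-2) + (3*s - 13).
Solve for Y(s) and write it as one ratio of polynomials.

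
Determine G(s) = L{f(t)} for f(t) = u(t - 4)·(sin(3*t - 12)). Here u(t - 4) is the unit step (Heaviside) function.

By the second shifting theorem, L{u(t - c)·g(t - c)} = e^(-cs)·H(s) with c = 4 and H(s) = L{g(t)}.
L{sin(3t)} = 3/(s^2 + 9).

G(s) = 3*exp(-4*s)/(s^2 + 9)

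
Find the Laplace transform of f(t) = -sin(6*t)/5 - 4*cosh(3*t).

-4*s/(s^2 - 9) - 6/(5*(s^2 + 36))

The transform is linear, so treat each term independently.
(-1/5)·[L{sin(6t)} = 6/(s^2 + 36)]; (-4)·[L{cosh(3t)} = s/(s^2 - 9)].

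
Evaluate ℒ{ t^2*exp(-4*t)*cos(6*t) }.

L{cos(6t)} = s/(s^2 + 36).
Multiplying by e^(-4t) shifts s → s + 4, so L{exp(-4*t)*cos(6*t)} = (s + 4)/((s + 4)^2 + 36).
Then apply L{t^2·g(t)} = (-1)^2 d^2/ds^2[G(s)] with G(s) = (s + 4)/((s + 4)^2 + 36):
differentiating 2 times and applying the sign gives 2*(s + 4)*(s^2 + 8*s - 92)/(s^2 + 8*s + 52)^3.

2*(s + 4)*(s^2 + 8*s - 92)/(s^2 + 8*s + 52)^3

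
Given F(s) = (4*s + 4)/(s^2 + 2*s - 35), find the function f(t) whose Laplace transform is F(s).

f(t) = 4*exp(-t)*cosh(6*t)

Rewrite the denominator: s^2 + 2*s - 35 = (s + 1)^2 - 36.
The form in (s + 1) signals a first-shifting-theorem factor e^(-t).
Since L{cosh(6t)} = s/(s^2 - 36), the inverse is e^(-t)*cosh(6*t), scaled by 4.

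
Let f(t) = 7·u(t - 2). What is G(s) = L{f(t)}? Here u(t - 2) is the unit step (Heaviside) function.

G(s) = 7*exp(-2*s)/s

By the second shifting theorem, L{u(t - c)·g(t - c)} = e^(-cs)·H(s) with c = 2 and H(s) = L{g(t)}.
L{7} = 7/s.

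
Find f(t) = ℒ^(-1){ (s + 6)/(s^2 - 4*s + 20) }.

Complete the square in the denominator: s^2 - 4*s + 20 = (s - 2)^2 + 4^2.
Split the numerator to match: s + 6 = 1·(s - 2) + 2·4.
Invert each term: 1·(s - 2)/((s - 2)^2 + 16) ↔ e^(2t)cos(4t); 2·4/((s - 2)^2 + 16) ↔ 2e^(2t)sin(4t).

f(t) = 2*exp(2*t)*sin(4*t) + exp(2*t)*cos(4*t)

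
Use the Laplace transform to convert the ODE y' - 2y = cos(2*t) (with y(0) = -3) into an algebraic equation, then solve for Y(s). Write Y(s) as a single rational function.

Y(s) = (-3*s^2 + s - 12)/(s^3 - 2*s^2 + 4*s - 8)

Apply the Laplace transform to the equation.
Using L{y'} = sY - y(0) = sY - (-3), the left side becomes (s - 2)Y - (-3).
The right side is L{cos(2*t)} = s/(s^2 + 4).
So (s - 2)Y = s/(s^2 + 4) + (-3).
Isolate Y and clear denominators.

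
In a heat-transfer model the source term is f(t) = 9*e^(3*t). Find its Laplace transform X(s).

L{9} = 9/s.
By the first shifting theorem, multiplying by e^(3t) replaces s with s - 3.

X(s) = 9/(s - 3)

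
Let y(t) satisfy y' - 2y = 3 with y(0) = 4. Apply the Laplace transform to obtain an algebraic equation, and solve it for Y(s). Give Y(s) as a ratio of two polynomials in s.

Transform both sides with L{·}.
Using L{y'} = sY - y(0) = sY - 4, the left side becomes (s - 2)Y - (4).
The right side is L{3} = 3/s.
So (s - 2)Y = 3/s + (4).
Isolate Y and clear denominators.

Y(s) = (4*s + 3)/(s^2 - 2*s)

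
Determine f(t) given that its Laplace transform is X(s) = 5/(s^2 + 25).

Since L{sin(5t)} = 5/(s^2 + 25), the inverse is sin(5*t).

f(t) = sin(5*t)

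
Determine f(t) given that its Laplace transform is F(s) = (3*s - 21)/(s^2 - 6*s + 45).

f(t) = -2*exp(3*t)*sin(6*t) + 3*exp(3*t)*cos(6*t)

Complete the square in the denominator: s^2 - 6*s + 45 = (s - 3)^2 + 6^2.
Split the numerator to match: 3*s - 21 = 3·(s - 3) - 2·6.
Invert each term: 3·(s - 3)/((s - 3)^2 + 36) ↔ 3e^(3t)cos(6t); -2·6/((s - 3)^2 + 36) ↔ -2e^(3t)sin(6t).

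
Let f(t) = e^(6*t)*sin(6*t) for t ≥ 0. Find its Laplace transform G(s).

G(s) = 6/((s - 6)^2 + 36)

L{sin(6t)} = 6/(s^2 + 36).
By the first shifting theorem, multiplying by e^(6t) replaces s with s - 6.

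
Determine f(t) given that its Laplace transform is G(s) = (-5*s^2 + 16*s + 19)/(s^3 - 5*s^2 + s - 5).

f(t) = -exp(5*t) - 4*sin(t) - 4*cos(t)

Factor the denominator: s^3 - 5*s^2 + s - 5 = (s - 5)*(s^2 + 1).
Partial fraction decomposition gives [-1/(s - 5)] + [-4*s/(s^2 + 1)] + [-4/(s^2 + 1)].
Invert each term: -1/(s - 5) ↔ -e^(5t); -4·s/(s^2 + 1) ↔ -4cos(t); -4·1/(s^2 + 1) ↔ -4sin(t).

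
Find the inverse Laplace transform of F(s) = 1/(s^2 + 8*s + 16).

Rewrite the denominator: s^2 + 8*s + 16 = (s + 4)^2.
The form in (s + 4) signals a first-shifting-theorem factor e^(-4t).
Since L{t} = 1!/s^2 = 1/s^2, the inverse is t*e^(-4*t).

t*exp(-4*t)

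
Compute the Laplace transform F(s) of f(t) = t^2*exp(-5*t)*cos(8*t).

F(s) = 2*(s + 5)*(s^2 + 10*s - 167)/(s^2 + 10*s + 89)^3

L{cos(8t)} = s/(s^2 + 64).
Multiplying by e^(-5t) shifts s → s + 5, so L{exp(-5*t)*cos(8*t)} = (s + 5)/((s + 5)^2 + 64).
Then apply L{t^2·g(t)} = (-1)^2 d^2/ds^2[G(s)] with G(s) = (s + 5)/((s + 5)^2 + 64):
differentiating 2 times and applying the sign gives 2*(s + 5)*(s^2 + 10*s - 167)/(s^2 + 10*s + 89)^3.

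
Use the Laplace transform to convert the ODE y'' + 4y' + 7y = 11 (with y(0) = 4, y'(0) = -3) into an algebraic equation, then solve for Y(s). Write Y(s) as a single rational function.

Y(s) = (4*s^2 + 13*s + 11)/(s^3 + 4*s^2 + 7*s)

Laplace-transform each side.
Using L{y''} = s^2 Y - s·y(0) - y'(0) and L{y'} = sY - y(0), with y(0) = 4, y'(0) = -3, the left side becomes (s^2 + 4*s + 7)Y - (4*s + 13).
The right side is L{11} = 11/s.
So (s^2 + 4*s + 7)Y = 11/s + (4*s + 13).
Divide through and combine into a single rational function.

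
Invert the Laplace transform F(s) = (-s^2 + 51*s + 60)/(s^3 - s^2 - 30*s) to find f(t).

Factor the denominator: s^3 - s^2 - 30*s = s*(s - 6)*(s + 5).
Partial fraction decomposition gives [-4/(s + 5)] + [5/(s - 6)] + [-2/s].
Invert each term: -4/(s + 5) ↔ -4e^(-5t); 5/(s - 6) ↔ 5e^(6t); -2/(s - 0) ↔ -2e^(0t).

f(t) = 5*exp(6*t) - 2 - 4*exp(-5*t)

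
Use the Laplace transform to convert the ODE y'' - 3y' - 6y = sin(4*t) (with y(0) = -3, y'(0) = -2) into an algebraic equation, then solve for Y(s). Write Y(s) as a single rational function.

Y(s) = (-3*s^3 + 7*s^2 - 48*s + 116)/(s^4 - 3*s^3 + 10*s^2 - 48*s - 96)

Transform both sides with L{·}.
With L{y''} = s^2 Y - s·y(0) - y'(0) and L{y'} = sY - y(0), with y(0) = -3, y'(0) = -2: the LHS transforms to (s^2 - 3*s - 6)Y - (-3*s + 7).
The right side is L{sin(4*t)} = 4/(s^2 + 16).
So (s^2 - 3*s - 6)Y = 4/(s^2 + 16) + (-3*s + 7).
Solve for Y(s) and write it as one ratio of polynomials.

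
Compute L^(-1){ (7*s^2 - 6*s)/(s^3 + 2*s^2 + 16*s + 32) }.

Factor the denominator: s^3 + 2*s^2 + 16*s + 32 = (s + 2)*(s^2 + 16).
Partial fraction decomposition gives [2/(s + 2)] + [5*s/(s^2 + 16)] + [-16/(s^2 + 16)].
Invert each term: 2/(s + 2) ↔ 2e^(-2t); 5·s/(s^2 + 16) ↔ 5cos(4t); -4·4/(s^2 + 16) ↔ -4sin(4t).

-4*sin(4*t) + 5*cos(4*t) + 2*exp(-2*t)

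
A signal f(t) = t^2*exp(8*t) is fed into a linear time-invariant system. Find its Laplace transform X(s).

X(s) = 2/(s - 8)^3

L{t^2} = 2!/s^3 = 2/s^3.
By the first shifting theorem, multiplying by e^(8t) replaces s with s - 8.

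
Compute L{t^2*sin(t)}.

L{sin(t)} = 1/(s^2 + 1).
Then apply L{t^2·g(t)} = (-1)^2 d^2/ds^2[H(s)] with H(s) = 1/(s^2 + 1):
differentiating 2 times and applying the sign gives 2*(3*s^2 - 1)/(s^2 + 1)^3.

2*(3*s^2 - 1)/(s^2 + 1)^3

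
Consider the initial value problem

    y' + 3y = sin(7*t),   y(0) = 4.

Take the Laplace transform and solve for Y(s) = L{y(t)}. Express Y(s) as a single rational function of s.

Laplace-transform each side.
With L{y'} = sY - y(0) = sY - 4: the LHS transforms to (s + 3)Y - (4).
The right side is L{sin(7*t)} = 7/(s^2 + 49).
So (s + 3)Y = 7/(s^2 + 49) + (4).
Divide through and combine into a single rational function.

Y(s) = (4*s^2 + 203)/(s^3 + 3*s^2 + 49*s + 147)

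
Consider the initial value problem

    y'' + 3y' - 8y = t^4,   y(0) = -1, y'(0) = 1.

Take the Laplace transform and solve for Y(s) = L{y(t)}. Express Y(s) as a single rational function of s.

Y(s) = (-s^6 - 2*s^5 + 24)/(s^7 + 3*s^6 - 8*s^5)

Laplace-transform each side.
With L{y''} = s^2 Y - s·y(0) - y'(0) and L{y'} = sY - y(0), with y(0) = -1, y'(0) = 1: the LHS transforms to (s^2 + 3*s - 8)Y - (-s - 2).
The right side is L{t^4} = 24/s^5.
So (s^2 + 3*s - 8)Y = 24/s^5 + (-s - 2).
Isolate Y and clear denominators.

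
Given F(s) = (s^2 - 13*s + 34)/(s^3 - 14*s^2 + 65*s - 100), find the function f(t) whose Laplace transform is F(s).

Factor the denominator: s^3 - 14*s^2 + 65*s - 100 = (s - 5)^2*(s - 4).
Partial fraction decomposition gives [3/(s - 5)] + [-6/(s - 5)^2] + [-2/(s - 4)].
Invert each term: 3/(s - 5) ↔ 3e^(5t); -6/(s - 5)^2 ↔ -6t·e^(5t); -2/(s - 4) ↔ -2e^(4t).

f(t) = -6*t*exp(5*t) + 3*exp(5*t) - 2*exp(4*t)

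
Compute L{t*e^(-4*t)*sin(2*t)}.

L{sin(2t)} = 2/(s^2 + 4).
Multiplying by e^(-4t) shifts s → s + 4, so L{e^(-4*t)*sin(2*t)} = 2/((s + 4)^2 + 4).
Then apply L{t·g(t)} = -d/ds[G(s)] with G(s) = 2/((s + 4)^2 + 4):
differentiating 1 time and applying the sign gives 4*(s + 4)/(s^2 + 8*s + 20)^2.

4*(s + 4)/(s^2 + 8*s + 20)^2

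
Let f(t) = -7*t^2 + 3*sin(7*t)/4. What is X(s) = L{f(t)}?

X(s) = 21/(4*(s^2 + 49)) - 14/s^3

The transform is linear, so treat each term independently.
(-7)·[L{t^2} = 2!/s^3 = 2/s^3]; (3/4)·[L{sin(7t)} = 7/(s^2 + 49)].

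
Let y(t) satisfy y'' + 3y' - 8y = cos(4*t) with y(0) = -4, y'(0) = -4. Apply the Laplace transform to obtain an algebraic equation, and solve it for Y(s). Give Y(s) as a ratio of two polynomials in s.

Y(s) = (-4*s^3 - 16*s^2 - 63*s - 256)/(s^4 + 3*s^3 + 8*s^2 + 48*s - 128)

Laplace-transform each side.
With L{y''} = s^2 Y - s·y(0) - y'(0) and L{y'} = sY - y(0), with y(0) = -4, y'(0) = -4: the LHS transforms to (s^2 + 3*s - 8)Y - (-4*s - 16).
The right side is L{cos(4*t)} = s/(s^2 + 16).
So (s^2 + 3*s - 8)Y = s/(s^2 + 16) + (-4*s - 16).
Isolate Y and clear denominators.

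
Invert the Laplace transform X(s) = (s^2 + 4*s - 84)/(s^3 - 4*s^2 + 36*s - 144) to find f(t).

f(t) = -exp(4*t) + 2*sin(6*t) + 2*cos(6*t)

Factor the denominator: s^3 - 4*s^2 + 36*s - 144 = (s - 4)*(s^2 + 36).
Partial fraction decomposition gives [-1/(s - 4)] + [2*s/(s^2 + 36)] + [12/(s^2 + 36)].
Invert each term: -1/(s - 4) ↔ -e^(4t); 2·s/(s^2 + 36) ↔ 2cos(6t); 2·6/(s^2 + 36) ↔ 2sin(6t).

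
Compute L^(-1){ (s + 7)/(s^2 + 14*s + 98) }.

Rewrite the denominator: s^2 + 14*s + 98 = (s + 7)^2 + 49.
The form in (s + 7) signals a first-shifting-theorem factor e^(-7t).
Since L{cos(7t)} = s/(s^2 + 49), the inverse is e^(-7*t)*cos(7*t).

exp(-7*t)*cos(7*t)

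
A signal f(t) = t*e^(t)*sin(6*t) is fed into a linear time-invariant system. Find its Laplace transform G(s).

G(s) = 12*(s - 1)/(s^2 - 2*s + 37)^2

L{sin(6t)} = 6/(s^2 + 36).
Multiplying by e^(t) shifts s → s - 1, so L{e^(t)*sin(6*t)} = 6/((s - 1)^2 + 36).
Then apply L{t·g(t)} = -d/ds[H(s)] with H(s) = 6/((s - 1)^2 + 36):
differentiating 1 time and applying the sign gives 12*(s - 1)/(s^2 - 2*s + 37)^2.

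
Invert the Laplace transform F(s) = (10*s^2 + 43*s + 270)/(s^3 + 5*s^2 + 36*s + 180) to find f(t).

Factor the denominator: s^3 + 5*s^2 + 36*s + 180 = (s + 5)*(s^2 + 36).
Partial fraction decomposition gives [5/(s + 5)] + [5*s/(s^2 + 36)] + [18/(s^2 + 36)].
Invert each term: 5/(s + 5) ↔ 5e^(-5t); 5·s/(s^2 + 36) ↔ 5cos(6t); 3·6/(s^2 + 36) ↔ 3sin(6t).

f(t) = 3*sin(6*t) + 5*cos(6*t) + 5*exp(-5*t)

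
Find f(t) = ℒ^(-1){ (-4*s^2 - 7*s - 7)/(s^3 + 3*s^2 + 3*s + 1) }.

f(t) = -2*t^2*exp(-t) + t*exp(-t) - 4*exp(-t)

Factor the denominator: s^3 + 3*s^2 + 3*s + 1 = (s + 1)^3.
Partial fraction decomposition gives [-4/(s + 1)] + [(s + 1)^(-2)] + [-4/(s + 1)^3].
Invert each term: -4/(s + 1) ↔ -4e^(-t); 1/(s + 1)^2 ↔ t·e^(-t); -4/(s + 1)^3 ↔ (-2)t^2·e^(-t).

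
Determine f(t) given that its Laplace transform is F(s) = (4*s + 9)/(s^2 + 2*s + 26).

f(t) = exp(-t)*sin(5*t) + 4*exp(-t)*cos(5*t)

Complete the square in the denominator: s^2 + 2*s + 26 = (s + 1)^2 + 5^2.
Split the numerator to match: 4*s + 9 = 4·(s + 1) + 1·5.
Invert each term: 4·(s + 1)/((s + 1)^2 + 25) ↔ 4e^(-t)cos(5t); 1·5/((s + 1)^2 + 25) ↔ e^(-t)sin(5t).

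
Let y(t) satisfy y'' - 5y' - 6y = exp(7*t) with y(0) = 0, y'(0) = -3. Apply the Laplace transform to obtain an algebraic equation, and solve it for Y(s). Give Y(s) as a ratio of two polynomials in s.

Transform both sides with L{·}.
With L{y''} = s^2 Y - s·y(0) - y'(0) and L{y'} = sY - y(0), with y(0) = 0, y'(0) = -3: the LHS transforms to (s^2 - 5*s - 6)Y - (-3).
The right side is L{exp(7*t)} = 1/(s - 7).
So (s^2 - 5*s - 6)Y = 1/(s - 7) + (-3).
Isolate Y and clear denominators.

Y(s) = (-3*s + 22)/(s^3 - 12*s^2 + 29*s + 42)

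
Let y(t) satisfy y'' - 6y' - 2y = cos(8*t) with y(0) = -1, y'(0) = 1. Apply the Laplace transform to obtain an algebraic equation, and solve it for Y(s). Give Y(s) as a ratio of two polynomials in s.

Y(s) = (-s^3 + 7*s^2 - 63*s + 448)/(s^4 - 6*s^3 + 62*s^2 - 384*s - 128)

Laplace-transform each side.
Using L{y''} = s^2 Y - s·y(0) - y'(0) and L{y'} = sY - y(0), with y(0) = -1, y'(0) = 1, the left side becomes (s^2 - 6*s - 2)Y - (-s + 7).
The right side is L{cos(8*t)} = s/(s^2 + 64).
So (s^2 - 6*s - 2)Y = s/(s^2 + 64) + (-s + 7).
Solve for Y(s) and write it as one ratio of polynomials.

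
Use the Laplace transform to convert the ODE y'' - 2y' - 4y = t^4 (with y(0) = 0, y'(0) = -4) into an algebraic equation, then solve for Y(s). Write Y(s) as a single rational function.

Laplace-transform each side.
The derivative rules (L{y''} = s^2 Y - s·y(0) - y'(0) and L{y'} = sY - y(0), with y(0) = 0, y'(0) = -4) turn the left side into (s^2 - 2*s - 4)Y - (-4).
The right side is L{t^4} = 24/s^5.
So (s^2 - 2*s - 4)Y = 24/s^5 + (-4).
Divide through and combine into a single rational function.

Y(s) = (-4*s^5 + 24)/(s^7 - 2*s^6 - 4*s^5)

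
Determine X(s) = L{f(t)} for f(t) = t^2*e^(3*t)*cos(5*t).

L{cos(5t)} = s/(s^2 + 25).
Multiplying by e^(3t) shifts s → s - 3, so L{e^(3*t)*cos(5*t)} = (s - 3)/((s - 3)^2 + 25).
Then apply L{t^2·g(t)} = (-1)^2 d^2/ds^2[G(s)] with G(s) = (s - 3)/((s - 3)^2 + 25):
differentiating 2 times and applying the sign gives 2*(s - 3)*(s^2 - 6*s - 66)/(s^2 - 6*s + 34)^3.

X(s) = 2*(s - 3)*(s^2 - 6*s - 66)/(s^2 - 6*s + 34)^3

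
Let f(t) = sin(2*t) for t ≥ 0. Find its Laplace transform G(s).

L{sin(2t)} = 2/(s^2 + 4).

G(s) = 2/(s^2 + 4)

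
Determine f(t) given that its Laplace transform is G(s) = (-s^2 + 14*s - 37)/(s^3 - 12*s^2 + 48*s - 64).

Factor the denominator: s^3 - 12*s^2 + 48*s - 64 = (s - 4)^3.
Partial fraction decomposition gives [-1/(s - 4)] + [6/(s - 4)^2] + [3/(s - 4)^3].
Invert each term: -1/(s - 4) ↔ -e^(4t); 6/(s - 4)^2 ↔ 6t·e^(4t); 3/(s - 4)^3 ↔ (3/2)t^2·e^(4t).

f(t) = 3*t^2*exp(4*t)/2 + 6*t*exp(4*t) - exp(4*t)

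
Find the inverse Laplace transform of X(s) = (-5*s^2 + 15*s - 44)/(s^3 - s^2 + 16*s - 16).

-2*exp(t) + 3*sin(4*t) - 3*cos(4*t)

Factor the denominator: s^3 - s^2 + 16*s - 16 = (s - 1)*(s^2 + 16).
Partial fraction decomposition gives [-2/(s - 1)] + [-3*s/(s^2 + 16)] + [12/(s^2 + 16)].
Invert each term: -2/(s - 1) ↔ -2e^(t); -3·s/(s^2 + 16) ↔ -3cos(4t); 3·4/(s^2 + 16) ↔ 3sin(4t).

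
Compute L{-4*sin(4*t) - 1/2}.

-16/(s^2 + 16) - 1/(2*s)

By linearity of the Laplace transform, transform each term separately.
(-4)·[L{sin(4t)} = 4/(s^2 + 16)]; L{-1/2} = (-1/2)/s.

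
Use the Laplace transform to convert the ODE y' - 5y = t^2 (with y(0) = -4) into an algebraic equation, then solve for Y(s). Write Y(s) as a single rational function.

Transform both sides with L{·}.
With L{y'} = sY - y(0) = sY - (-4): the LHS transforms to (s - 5)Y - (-4).
The right side is L{t^2} = 2/s^3.
So (s - 5)Y = 2/s^3 + (-4).
Solve for Y(s) and write it as one ratio of polynomials.

Y(s) = (-4*s^3 + 2)/(s^4 - 5*s^3)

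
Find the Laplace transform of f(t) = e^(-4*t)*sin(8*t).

8/((s + 4)^2 + 64)

L{sin(8t)} = 8/(s^2 + 64).
By the first shifting theorem, multiplying by e^(-4t) replaces s with s + 4.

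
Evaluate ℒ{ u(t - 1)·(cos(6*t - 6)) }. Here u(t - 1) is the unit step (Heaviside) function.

s*exp(-s)/(s^2 + 36)

By the second shifting theorem, L{u(t - c)·g(t - c)} = e^(-cs)·G(s) with c = 1 and G(s) = L{g(t)}.
L{cos(6t)} = s/(s^2 + 36).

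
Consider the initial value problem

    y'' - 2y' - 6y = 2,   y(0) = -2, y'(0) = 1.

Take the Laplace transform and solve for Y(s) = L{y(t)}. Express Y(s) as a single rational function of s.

Apply the Laplace transform to the equation.
With L{y''} = s^2 Y - s·y(0) - y'(0) and L{y'} = sY - y(0), with y(0) = -2, y'(0) = 1: the LHS transforms to (s^2 - 2*s - 6)Y - (-2*s + 5).
The right side is L{2} = 2/s.
So (s^2 - 2*s - 6)Y = 2/s + (-2*s + 5).
Divide through and combine into a single rational function.

Y(s) = (-2*s^2 + 5*s + 2)/(s^3 - 2*s^2 - 6*s)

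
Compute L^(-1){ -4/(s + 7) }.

Since L{e^(-7t)} = 1/(s + 7), the inverse is exp(-7*t), scaled by -4.

-4*exp(-7*t)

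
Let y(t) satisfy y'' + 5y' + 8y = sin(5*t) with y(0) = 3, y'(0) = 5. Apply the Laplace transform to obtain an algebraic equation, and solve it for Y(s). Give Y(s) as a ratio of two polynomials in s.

Apply the Laplace transform to the equation.
Using L{y''} = s^2 Y - s·y(0) - y'(0) and L{y'} = sY - y(0), with y(0) = 3, y'(0) = 5, the left side becomes (s^2 + 5*s + 8)Y - (3*s + 20).
The right side is L{sin(5*t)} = 5/(s^2 + 25).
So (s^2 + 5*s + 8)Y = 5/(s^2 + 25) + (3*s + 20).
Solve for Y(s) and write it as one ratio of polynomials.

Y(s) = (3*s^3 + 20*s^2 + 75*s + 505)/(s^4 + 5*s^3 + 33*s^2 + 125*s + 200)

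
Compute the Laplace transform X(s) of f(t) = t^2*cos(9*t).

X(s) = 2*s*(s^2 - 243)/(s^2 + 81)^3

L{cos(9t)} = s/(s^2 + 81).
Then apply L{t^2·g(t)} = (-1)^2 d^2/ds^2[G(s)] with G(s) = s/(s^2 + 81):
differentiating 2 times and applying the sign gives 2*s*(s^2 - 243)/(s^2 + 81)^3.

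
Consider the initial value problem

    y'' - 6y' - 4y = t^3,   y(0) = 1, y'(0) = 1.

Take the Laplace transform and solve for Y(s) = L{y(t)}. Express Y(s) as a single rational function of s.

Y(s) = (s^5 - 5*s^4 + 6)/(s^6 - 6*s^5 - 4*s^4)

Transform both sides with L{·}.
The derivative rules (L{y''} = s^2 Y - s·y(0) - y'(0) and L{y'} = sY - y(0), with y(0) = 1, y'(0) = 1) turn the left side into (s^2 - 6*s - 4)Y - (s - 5).
The right side is L{t^3} = 6/s^4.
So (s^2 - 6*s - 4)Y = 6/s^4 + (s - 5).
Solve for Y(s) and write it as one ratio of polynomials.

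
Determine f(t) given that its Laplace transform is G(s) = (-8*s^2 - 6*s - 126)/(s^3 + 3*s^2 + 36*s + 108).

f(t) = sin(6*t) - 4*cos(6*t) - 4*exp(-3*t)

Factor the denominator: s^3 + 3*s^2 + 36*s + 108 = (s + 3)*(s^2 + 36).
Partial fraction decomposition gives [-4/(s + 3)] + [-4*s/(s^2 + 36)] + [6/(s^2 + 36)].
Invert each term: -4/(s + 3) ↔ -4e^(-3t); -4·s/(s^2 + 36) ↔ -4cos(6t); 1·6/(s^2 + 36) ↔ sin(6t).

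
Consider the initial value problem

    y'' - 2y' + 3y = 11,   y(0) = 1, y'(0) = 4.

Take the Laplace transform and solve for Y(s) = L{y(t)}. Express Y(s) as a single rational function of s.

Y(s) = (s^2 + 2*s + 11)/(s^3 - 2*s^2 + 3*s)

Transform both sides with L{·}.
The derivative rules (L{y''} = s^2 Y - s·y(0) - y'(0) and L{y'} = sY - y(0), with y(0) = 1, y'(0) = 4) turn the left side into (s^2 - 2*s + 3)Y - (s + 2).
The right side is L{11} = 11/s.
So (s^2 - 2*s + 3)Y = 11/s + (s + 2).
Isolate Y and clear denominators.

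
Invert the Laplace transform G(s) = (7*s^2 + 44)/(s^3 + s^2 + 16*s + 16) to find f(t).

f(t) = -sin(4*t) + 4*cos(4*t) + 3*exp(-t)

Factor the denominator: s^3 + s^2 + 16*s + 16 = (s + 1)*(s^2 + 16).
Partial fraction decomposition gives [3/(s + 1)] + [4*s/(s^2 + 16)] + [-4/(s^2 + 16)].
Invert each term: 3/(s + 1) ↔ 3e^(-t); 4·s/(s^2 + 16) ↔ 4cos(4t); -1·4/(s^2 + 16) ↔ -sin(4t).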